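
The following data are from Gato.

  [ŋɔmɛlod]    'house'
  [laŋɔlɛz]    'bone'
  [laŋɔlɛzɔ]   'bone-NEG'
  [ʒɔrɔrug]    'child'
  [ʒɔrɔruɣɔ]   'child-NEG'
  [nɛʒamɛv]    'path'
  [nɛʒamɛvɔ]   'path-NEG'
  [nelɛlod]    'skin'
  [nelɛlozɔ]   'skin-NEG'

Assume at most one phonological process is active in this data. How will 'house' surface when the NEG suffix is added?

The root 'skin' surfaces as [nelɛlod] and [nelɛlozɔ], with a stem-final [d] ~ [z] alternation.
Compare 'bone', with invariant [z] in [laŋɔlɛz] and [laŋɔlɛzɔ]: an analysis with underlying /z/ and a rule producing [d] in isolation would wrongly predict alternation here too.
The alternation reflects intervocalic spirantization: voiced stops become fricatives between vowels. /d/ is underlying.
The one attested form of 'house', [ŋɔmɛlod], shows underlying /ŋɔmɛlod/. Applying the same rule between vowels gives [ŋɔmɛlozɔ].

[ŋɔmɛlozɔ]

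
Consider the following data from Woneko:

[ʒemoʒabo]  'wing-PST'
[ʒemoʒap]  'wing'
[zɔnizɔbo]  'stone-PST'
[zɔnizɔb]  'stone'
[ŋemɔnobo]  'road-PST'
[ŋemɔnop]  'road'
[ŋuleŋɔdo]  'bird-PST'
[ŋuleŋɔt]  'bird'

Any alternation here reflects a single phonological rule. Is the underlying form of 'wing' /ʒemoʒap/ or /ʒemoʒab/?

'wing' shows [b] ~ [p] at the end of the stem ([ʒemoʒabo] vs [ʒemoʒap]).
The stem 'stone' ([zɔnizɔbo], [zɔnizɔb]) shows [b] unchanged in both environments, so [b] cannot be basic with [p] derived in isolation.
The underlying segment must be /p/; voiceless stops become voiced between vowels, yielding [b] there.

/ʒemoʒap/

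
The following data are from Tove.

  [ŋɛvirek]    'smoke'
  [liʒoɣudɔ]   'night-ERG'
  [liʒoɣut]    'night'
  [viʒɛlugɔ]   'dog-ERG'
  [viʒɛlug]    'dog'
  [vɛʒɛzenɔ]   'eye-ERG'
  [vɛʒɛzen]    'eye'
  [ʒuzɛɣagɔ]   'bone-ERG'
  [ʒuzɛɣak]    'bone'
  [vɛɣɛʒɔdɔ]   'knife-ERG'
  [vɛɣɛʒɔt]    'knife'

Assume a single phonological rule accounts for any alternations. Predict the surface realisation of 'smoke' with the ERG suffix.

[ŋɛviregɔ]

The stem for 'bone' ends in [g] in [ʒuzɛɣagɔ] but [k] in [ʒuzɛɣak].
If /g/ were underlying and a rule turned it into [k] in isolation, 'dog' would also alternate; but it has [g] in both [viʒɛlugɔ] and [viʒɛlug].
So /k/ is underlying, and a rule of intervocalic voicing — voiceless stops become voiced between vowels — gives [g].
The one attested form of 'smoke', [ŋɛvirek], shows underlying /ŋɛvirek/. Applying the same rule between vowels gives [ŋɛviregɔ].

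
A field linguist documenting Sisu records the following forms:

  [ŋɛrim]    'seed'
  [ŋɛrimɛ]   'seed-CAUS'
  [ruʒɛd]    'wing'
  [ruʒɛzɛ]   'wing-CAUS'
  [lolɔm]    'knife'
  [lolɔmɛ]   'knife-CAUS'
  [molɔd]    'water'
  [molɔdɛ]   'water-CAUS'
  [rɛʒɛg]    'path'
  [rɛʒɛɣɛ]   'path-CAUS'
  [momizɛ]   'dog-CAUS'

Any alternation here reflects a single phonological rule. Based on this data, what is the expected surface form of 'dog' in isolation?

The root 'wing' surfaces as [ruʒɛd] and [ruʒɛzɛ], with a stem-final [d] ~ [z] alternation.
Compare 'water', with invariant [d] in [molɔd] and [molɔdɛ]: an analysis with underlying /d/ and a rule producing [z] before the CAUS suffix would wrongly predict alternation here too.
The underlying segment must be /z/; voiced fricatives become stops word-finally, yielding [d] there.
The one attested form of 'dog', [momizɛ], shows underlying /momiz/. Applying the same rule word-finally gives [momid].

[momid]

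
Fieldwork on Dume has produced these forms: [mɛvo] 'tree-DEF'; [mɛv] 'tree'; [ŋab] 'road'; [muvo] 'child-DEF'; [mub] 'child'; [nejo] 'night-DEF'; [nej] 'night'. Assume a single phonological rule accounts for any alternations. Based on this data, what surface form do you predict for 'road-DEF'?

The stem for 'child' ends in [v] in [muvo] but [b] in [mub].
Compare 'tree', with invariant [v] in [mɛvo] and [mɛv]: an analysis with underlying /v/ and a rule producing [b] in isolation would wrongly predict alternation here too.
The underlying segment must be /b/; voiced stops become fricatives between vowels, yielding [v] there.
From [ŋab] the stem 'road' is /ŋab/; between vowels this yields [ŋavo].

[ŋavo]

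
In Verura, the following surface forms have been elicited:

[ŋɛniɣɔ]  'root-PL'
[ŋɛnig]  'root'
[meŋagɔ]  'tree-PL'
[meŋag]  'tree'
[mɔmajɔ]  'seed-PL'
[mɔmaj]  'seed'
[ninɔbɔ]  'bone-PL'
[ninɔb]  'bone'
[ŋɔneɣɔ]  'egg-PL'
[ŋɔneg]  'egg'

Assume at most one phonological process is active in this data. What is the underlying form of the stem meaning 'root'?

/ŋɛniɣ/

The stem for 'root' ends in [ɣ] in [ŋɛniɣɔ] but [g] in [ŋɛnig].
Compare 'tree', with invariant [g] in [meŋagɔ] and [meŋag]: an analysis with underlying /g/ and a rule producing [ɣ] before the PL suffix would wrongly predict alternation here too.
The underlying segment must be /ɣ/; voiced fricatives become stops word-finally, yielding [g] there.
So 'root' = /ŋɛniɣ/.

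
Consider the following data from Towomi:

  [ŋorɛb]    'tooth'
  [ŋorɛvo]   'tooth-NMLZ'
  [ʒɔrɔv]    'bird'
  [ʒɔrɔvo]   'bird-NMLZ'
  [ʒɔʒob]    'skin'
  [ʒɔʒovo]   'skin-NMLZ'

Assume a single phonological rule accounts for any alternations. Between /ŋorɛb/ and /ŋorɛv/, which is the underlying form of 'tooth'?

'tooth' shows [b] ~ [v] at the end of the stem ([ŋorɛb] vs [ŋorɛvo]).
The stem 'bird' ([ʒɔrɔv], [ʒɔrɔvo]) shows [v] unchanged in both environments, so [v] cannot be basic with [b] derived in isolation.
So /b/ is underlying, and a rule of intervocalic spirantization — voiced stops become fricatives between vowels — gives [v].

/ŋorɛb/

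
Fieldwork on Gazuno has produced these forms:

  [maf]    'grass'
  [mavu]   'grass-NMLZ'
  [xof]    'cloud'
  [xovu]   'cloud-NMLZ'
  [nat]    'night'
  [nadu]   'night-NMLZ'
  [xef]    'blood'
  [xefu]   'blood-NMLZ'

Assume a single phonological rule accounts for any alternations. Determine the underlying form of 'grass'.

/mav/

'grass' shows [f] ~ [v] at the end of the stem ([maf] vs [mavu]).
Compare 'blood', with invariant [f] in [xef] and [xefu]: an analysis with underlying /f/ and a rule producing [v] before the NMLZ suffix would wrongly predict alternation here too.
The alternation reflects word-final obstruent devoicing: voiced obstruents become voiceless word-finally. /v/ is underlying.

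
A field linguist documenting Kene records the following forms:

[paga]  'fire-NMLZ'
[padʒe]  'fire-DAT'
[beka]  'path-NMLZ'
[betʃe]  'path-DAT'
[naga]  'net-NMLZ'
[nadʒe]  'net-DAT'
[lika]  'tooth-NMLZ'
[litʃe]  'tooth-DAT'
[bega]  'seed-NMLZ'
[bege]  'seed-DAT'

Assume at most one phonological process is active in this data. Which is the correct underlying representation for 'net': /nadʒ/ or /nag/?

/nadʒ/

The stem for 'net' ends in [g] in [naga] but [dʒ] in [nadʒe].
Compare 'seed', with invariant [g] in [bega] and [bege]: an analysis with underlying /g/ and a rule producing [dʒ] before the DAT suffix would wrongly predict alternation here too.
The alternation reflects depalatalization: palato-alveolar /tʃ/ and /dʒ/ become [k] and [g] when no front vowel follows. /dʒ/ is underlying.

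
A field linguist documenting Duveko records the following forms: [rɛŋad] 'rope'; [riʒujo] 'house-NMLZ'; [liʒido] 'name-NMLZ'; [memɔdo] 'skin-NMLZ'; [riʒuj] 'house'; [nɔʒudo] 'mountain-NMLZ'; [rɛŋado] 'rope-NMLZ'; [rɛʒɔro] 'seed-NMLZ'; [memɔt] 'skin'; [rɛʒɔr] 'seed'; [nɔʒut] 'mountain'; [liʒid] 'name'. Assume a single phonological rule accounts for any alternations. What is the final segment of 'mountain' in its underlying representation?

/t/

The root 'mountain' surfaces as [nɔʒudo] and [nɔʒut], with a stem-final [d] ~ [t] alternation.
But 'name' keeps [d] in both environments ([liʒido], [liʒid]), so there is no rule changing /d/ to [t] in isolation.
The underlying segment must be /t/; voiceless stops become voiced between vowels, yielding [d] there.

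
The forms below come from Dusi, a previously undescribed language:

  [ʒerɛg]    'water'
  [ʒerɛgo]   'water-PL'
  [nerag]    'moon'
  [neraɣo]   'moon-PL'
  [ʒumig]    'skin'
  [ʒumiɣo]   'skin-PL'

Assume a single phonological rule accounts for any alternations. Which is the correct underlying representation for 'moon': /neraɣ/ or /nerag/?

'moon' shows [g] ~ [ɣ] at the end of the stem ([nerag] vs [neraɣo]).
Compare 'water', with invariant [g] in [ʒerɛg] and [ʒerɛgo]: an analysis with underlying /g/ and a rule producing [ɣ] before the PL suffix would wrongly predict alternation here too.
The underlying segment must be /ɣ/; voiced fricatives become stops word-finally, yielding [g] there.

/neraɣ/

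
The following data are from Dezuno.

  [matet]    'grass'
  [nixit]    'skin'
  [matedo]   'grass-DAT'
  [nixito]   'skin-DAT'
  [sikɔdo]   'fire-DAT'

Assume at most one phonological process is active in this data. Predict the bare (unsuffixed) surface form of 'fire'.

[sikɔt]

In [matet] and [matedo] the final segment of 'grass' alternates: [t] ~ [d].
The stem 'skin' ([nixit], [nixito]) shows [t] unchanged in both environments, so [t] cannot be basic with [d] derived before the DAT suffix.
The alternation reflects word-final obstruent devoicing: voiced obstruents become voiceless word-finally. /d/ is underlying.
The one attested form of 'fire', [sikɔdo], shows underlying /sikɔd/. Applying the same rule word-finally gives [sikɔt].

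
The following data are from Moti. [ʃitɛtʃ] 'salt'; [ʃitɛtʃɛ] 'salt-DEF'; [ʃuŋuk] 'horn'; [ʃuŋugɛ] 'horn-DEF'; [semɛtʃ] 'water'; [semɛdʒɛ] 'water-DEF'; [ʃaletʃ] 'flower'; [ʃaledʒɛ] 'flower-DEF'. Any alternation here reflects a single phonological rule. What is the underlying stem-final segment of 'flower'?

/dʒ/

'flower' shows [tʃ] ~ [dʒ] at the end of the stem ([ʃaletʃ] vs [ʃaledʒɛ]).
The stem 'salt' ([ʃitɛtʃ], [ʃitɛtʃɛ]) shows [tʃ] unchanged in both environments, so [tʃ] cannot be basic with [dʒ] derived before the DEF suffix.
Therefore /dʒ/ is basic and [tʃ] is derived by word-final obstruent devoicing (voiced obstruents become voiceless word-finally).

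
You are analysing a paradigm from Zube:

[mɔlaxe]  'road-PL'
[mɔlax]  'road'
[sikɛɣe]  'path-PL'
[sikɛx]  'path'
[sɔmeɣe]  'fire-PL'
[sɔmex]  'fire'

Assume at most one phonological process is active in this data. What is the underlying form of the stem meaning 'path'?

The root 'path' surfaces as [sikɛɣe] and [sikɛx], with a stem-final [ɣ] ~ [x] alternation.
Compare 'road', with invariant [x] in [mɔlaxe] and [mɔlax]: an analysis with underlying /x/ and a rule producing [ɣ] before the PL suffix would wrongly predict alternation here too.
Therefore /ɣ/ is basic and [x] is derived by word-final obstruent devoicing (voiced obstruents become voiceless word-finally).

/sikɛɣ/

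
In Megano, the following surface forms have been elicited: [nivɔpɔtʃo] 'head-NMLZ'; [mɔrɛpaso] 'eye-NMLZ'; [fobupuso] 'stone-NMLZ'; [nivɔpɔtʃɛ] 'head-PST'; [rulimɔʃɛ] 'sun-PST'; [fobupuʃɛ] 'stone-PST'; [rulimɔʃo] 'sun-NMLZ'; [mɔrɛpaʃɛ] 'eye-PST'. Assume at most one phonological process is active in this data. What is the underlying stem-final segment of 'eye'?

/s/

The stem for 'eye' ends in [ʃ] in [mɔrɛpaʃɛ] but [s] in [mɔrɛpaso].
The stem 'sun' ([rulimɔʃɛ], [rulimɔʃo]) shows [ʃ] unchanged in both environments, so [ʃ] cannot be basic with [s] derived before the NMLZ suffix.
So /s/ is underlying, and a rule of palatalization before a front vowel — /s/ becomes palato-alveolar [ʃ] before a front vowel — gives [ʃ].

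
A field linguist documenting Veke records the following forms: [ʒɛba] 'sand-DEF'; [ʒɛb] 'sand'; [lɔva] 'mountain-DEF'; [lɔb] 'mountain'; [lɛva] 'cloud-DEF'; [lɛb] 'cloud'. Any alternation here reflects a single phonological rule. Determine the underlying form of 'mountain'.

The stem for 'mountain' ends in [v] in [lɔva] but [b] in [lɔb].
If /b/ were underlying and a rule turned it into [v] before the DEF suffix, 'sand' would also alternate; but it has [b] in both [ʒɛba] and [ʒɛb].
Therefore /v/ is basic and [b] is derived by word-final hardening (voiced fricatives become stops word-finally).
So 'mountain' = /lɔv/.

/lɔv/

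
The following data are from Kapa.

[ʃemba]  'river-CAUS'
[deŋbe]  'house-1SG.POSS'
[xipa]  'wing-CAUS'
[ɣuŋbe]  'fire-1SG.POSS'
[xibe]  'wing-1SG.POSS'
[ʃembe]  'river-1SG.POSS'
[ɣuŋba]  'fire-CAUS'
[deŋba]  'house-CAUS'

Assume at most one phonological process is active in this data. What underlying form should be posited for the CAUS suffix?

/-pa/

The CAUS suffix surfaces as [-ba] and [-pa], depending on the final segment of the stem.
The 1SG.POSS suffix, which begins with [b], is invariant after every stem; so [b] is not altered by any rule here.
So the underlying form is /-pa/, and voiceless stops become voiced after a nasal.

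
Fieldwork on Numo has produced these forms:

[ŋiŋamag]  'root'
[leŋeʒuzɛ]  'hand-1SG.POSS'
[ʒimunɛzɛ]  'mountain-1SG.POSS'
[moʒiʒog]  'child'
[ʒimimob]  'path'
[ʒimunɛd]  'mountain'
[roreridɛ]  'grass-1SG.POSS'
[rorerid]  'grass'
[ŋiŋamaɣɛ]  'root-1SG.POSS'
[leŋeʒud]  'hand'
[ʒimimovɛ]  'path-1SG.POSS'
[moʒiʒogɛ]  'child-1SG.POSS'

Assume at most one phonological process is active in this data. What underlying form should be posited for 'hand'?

/leŋeʒuz/

The stem for 'hand' ends in [d] in [leŋeʒud] but [z] in [leŋeʒuzɛ].
Compare 'grass', with invariant [d] in [rorerid] and [roreridɛ]: an analysis with underlying /d/ and a rule producing [z] before the 1SG.POSS suffix would wrongly predict alternation here too.
The alternation reflects word-final hardening: voiced fricatives become stops word-finally. /z/ is underlying.
Hence 'hand' is /leŋeʒuz/ underlyingly.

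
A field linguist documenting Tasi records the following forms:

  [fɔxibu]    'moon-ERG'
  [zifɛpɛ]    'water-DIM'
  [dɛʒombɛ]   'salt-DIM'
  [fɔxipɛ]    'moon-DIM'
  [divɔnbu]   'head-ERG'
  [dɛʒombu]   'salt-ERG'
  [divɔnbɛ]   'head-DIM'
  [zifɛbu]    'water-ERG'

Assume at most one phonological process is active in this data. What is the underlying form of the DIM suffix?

/-pɛ/

The DIM morpheme has two allomorphs, [-bɛ] and [-pɛ].
The ERG suffix, which begins with [b], is invariant after every stem; so [b] is not altered by any rule here.
So the underlying form is /-pɛ/, and voiceless stops become voiced after a nasal.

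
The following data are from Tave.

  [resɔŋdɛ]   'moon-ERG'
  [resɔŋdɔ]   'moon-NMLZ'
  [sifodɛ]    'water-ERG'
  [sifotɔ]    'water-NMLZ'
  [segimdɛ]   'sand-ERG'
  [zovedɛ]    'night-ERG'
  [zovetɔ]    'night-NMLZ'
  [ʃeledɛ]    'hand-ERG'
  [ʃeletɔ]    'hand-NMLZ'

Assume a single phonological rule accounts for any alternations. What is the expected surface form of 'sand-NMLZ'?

The NMLZ morpheme has two allomorphs, [-dɔ] and [-tɔ].
The ERG suffix, which begins with [d], is invariant after every stem; so [d] is not altered by any rule here.
The NMLZ suffix is therefore /-tɔ/ underlyingly, with post-nasal voicing: voiceless stops become voiced after a nasal.
After 'sand', which ends in a nasal, the suffix surfaces as [-dɔ], giving [segimdɔ].

[segimdɔ]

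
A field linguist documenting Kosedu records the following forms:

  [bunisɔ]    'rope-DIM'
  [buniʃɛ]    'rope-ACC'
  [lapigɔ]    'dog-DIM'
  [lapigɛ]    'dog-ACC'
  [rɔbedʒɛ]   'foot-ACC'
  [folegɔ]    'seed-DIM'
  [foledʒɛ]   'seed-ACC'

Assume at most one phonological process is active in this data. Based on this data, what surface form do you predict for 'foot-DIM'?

[rɔbegɔ]

In [folegɔ] and [foledʒɛ] the final segment of 'seed' alternates: [g] ~ [dʒ].
Compare 'dog', with invariant [g] in [lapigɔ] and [lapigɛ]: an analysis with underlying /g/ and a rule producing [dʒ] before the ACC suffix would wrongly predict alternation here too.
The underlying segment must be /dʒ/; palato-alveolar /dʒ/ and /ʃ/ become [g] and [s] when no front vowel follows, yielding [g] there.
The one attested form of 'foot', [rɔbedʒɛ], shows underlying /rɔbedʒ/. Applying the same rule when no front vowel follows gives [rɔbegɔ].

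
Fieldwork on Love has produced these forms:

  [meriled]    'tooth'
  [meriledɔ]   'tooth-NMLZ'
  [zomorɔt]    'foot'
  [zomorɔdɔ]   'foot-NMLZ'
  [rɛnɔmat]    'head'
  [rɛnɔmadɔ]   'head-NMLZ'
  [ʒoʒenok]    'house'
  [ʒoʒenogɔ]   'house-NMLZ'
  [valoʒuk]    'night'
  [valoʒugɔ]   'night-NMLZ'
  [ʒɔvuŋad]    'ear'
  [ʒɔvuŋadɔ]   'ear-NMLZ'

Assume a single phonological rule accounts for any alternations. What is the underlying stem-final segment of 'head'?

/t/

In [rɛnɔmat] and [rɛnɔmadɔ] the final segment of 'head' alternates: [t] ~ [d].
The stem 'ear' ([ʒɔvuŋad], [ʒɔvuŋadɔ]) shows [d] unchanged in both environments, so [d] cannot be basic with [t] derived in isolation.
The alternation reflects intervocalic voicing: voiceless stops become voiced between vowels. /t/ is underlying.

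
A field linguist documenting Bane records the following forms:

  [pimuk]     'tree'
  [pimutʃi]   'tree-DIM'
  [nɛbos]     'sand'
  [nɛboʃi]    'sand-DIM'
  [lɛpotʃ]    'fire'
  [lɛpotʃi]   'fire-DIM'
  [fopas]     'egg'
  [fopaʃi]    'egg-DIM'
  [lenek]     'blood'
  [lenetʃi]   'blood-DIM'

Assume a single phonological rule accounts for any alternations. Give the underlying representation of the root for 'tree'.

/pimuk/

In [pimuk] and [pimutʃi] the final segment of 'tree' alternates: [k] ~ [tʃ].
The stem 'fire' ([lɛpotʃ], [lɛpotʃi]) shows [tʃ] unchanged in both environments, so [tʃ] cannot be basic with [k] derived in isolation.
The alternation reflects palatalization before a front vowel: /k/ and /s/ become palato-alveolar [tʃ] and [ʃ] before a front vowel. /k/ is underlying.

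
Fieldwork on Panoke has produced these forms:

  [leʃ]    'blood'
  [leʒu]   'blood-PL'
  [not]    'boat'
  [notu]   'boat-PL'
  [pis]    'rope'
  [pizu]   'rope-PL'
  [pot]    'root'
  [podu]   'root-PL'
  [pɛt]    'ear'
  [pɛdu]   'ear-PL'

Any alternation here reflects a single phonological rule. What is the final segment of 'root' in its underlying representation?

'root' shows [t] ~ [d] at the end of the stem ([pot] vs [podu]).
The stem 'boat' ([not], [notu]) shows [t] unchanged in both environments, so [t] cannot be basic with [d] derived before the PL suffix.
Therefore /d/ is basic and [t] is derived by word-final obstruent devoicing (voiced obstruents become voiceless word-finally).

/d/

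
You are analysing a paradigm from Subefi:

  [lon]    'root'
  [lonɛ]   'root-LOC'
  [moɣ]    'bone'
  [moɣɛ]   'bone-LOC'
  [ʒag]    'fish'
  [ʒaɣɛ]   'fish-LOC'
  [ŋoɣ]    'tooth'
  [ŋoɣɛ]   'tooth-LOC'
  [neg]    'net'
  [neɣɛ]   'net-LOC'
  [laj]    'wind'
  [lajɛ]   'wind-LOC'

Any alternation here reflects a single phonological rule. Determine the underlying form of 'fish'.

/ʒag/

The root 'fish' surfaces as [ʒag] and [ʒaɣɛ], with a stem-final [g] ~ [ɣ] alternation.
But 'tooth' keeps [ɣ] in both environments ([ŋoɣ], [ŋoɣɛ]), so there is no rule changing /ɣ/ to [g] in isolation.
The underlying segment must be /g/; voiced stops become fricatives between vowels, yielding [ɣ] there.
Hence 'fish' is /ʒag/ underlyingly.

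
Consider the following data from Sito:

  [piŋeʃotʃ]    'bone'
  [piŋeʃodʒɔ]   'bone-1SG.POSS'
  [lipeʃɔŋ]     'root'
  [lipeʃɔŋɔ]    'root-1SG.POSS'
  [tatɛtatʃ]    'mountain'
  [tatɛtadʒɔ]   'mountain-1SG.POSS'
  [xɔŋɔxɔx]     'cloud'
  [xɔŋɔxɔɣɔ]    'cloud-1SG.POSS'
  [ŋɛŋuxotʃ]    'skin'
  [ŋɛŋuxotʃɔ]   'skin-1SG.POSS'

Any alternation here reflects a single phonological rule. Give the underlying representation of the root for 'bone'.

/piŋeʃodʒ/

The stem for 'bone' ends in [tʃ] in [piŋeʃotʃ] but [dʒ] in [piŋeʃodʒɔ].
The stem 'skin' ([ŋɛŋuxotʃ], [ŋɛŋuxotʃɔ]) shows [tʃ] unchanged in both environments, so [tʃ] cannot be basic with [dʒ] derived before the 1SG.POSS suffix.
The underlying segment must be /dʒ/; voiced obstruents become voiceless word-finally, yielding [tʃ] there.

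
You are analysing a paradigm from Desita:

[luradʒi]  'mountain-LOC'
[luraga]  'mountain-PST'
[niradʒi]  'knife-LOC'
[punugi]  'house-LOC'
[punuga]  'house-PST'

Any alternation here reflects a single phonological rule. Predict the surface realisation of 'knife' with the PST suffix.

[niraga]

'mountain' shows [dʒ] ~ [g] at the end of the stem ([luradʒi] vs [luraga]).
But 'house' keeps [g] in both environments ([punugi], [punuga]), so there is no rule changing /g/ to [dʒ] before the LOC suffix.
So /dʒ/ is underlying, and a rule of depalatalization — palato-alveolar /dʒ/ becomes [g] when no front vowel follows — gives [g].
From [niradʒi] the stem 'knife' is /niradʒ/; when no front vowel follows this yields [niraga].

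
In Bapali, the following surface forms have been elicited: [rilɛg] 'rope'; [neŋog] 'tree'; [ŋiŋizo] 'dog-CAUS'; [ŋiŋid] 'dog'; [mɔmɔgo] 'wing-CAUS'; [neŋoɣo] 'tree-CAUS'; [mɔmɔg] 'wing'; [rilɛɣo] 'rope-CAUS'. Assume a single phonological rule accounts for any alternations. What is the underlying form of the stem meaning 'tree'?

/neŋoɣ/

The root 'tree' surfaces as [neŋog] and [neŋoɣo], with a stem-final [g] ~ [ɣ] alternation.
If /g/ were underlying and a rule turned it into [ɣ] before the CAUS suffix, 'wing' would also alternate; but it has [g] in both [mɔmɔg] and [mɔmɔgo].
So /ɣ/ is underlying, and a rule of word-final hardening — voiced fricatives become stops word-finally — gives [g].
The underlying form of 'tree' is therefore /neŋoɣ/.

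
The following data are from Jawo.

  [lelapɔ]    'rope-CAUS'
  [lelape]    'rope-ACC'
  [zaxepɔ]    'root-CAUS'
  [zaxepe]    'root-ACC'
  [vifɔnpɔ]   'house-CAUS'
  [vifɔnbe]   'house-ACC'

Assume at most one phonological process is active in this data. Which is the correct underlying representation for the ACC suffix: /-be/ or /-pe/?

/-be/

The ACC suffix surfaces as [-be] and [-pe], depending on the final segment of the stem.
The CAUS suffix, which begins with [p], is invariant after every stem; so [p] is not altered by any rule here.
So the underlying form is /-be/, and voiced stops become voiceless after a vowel.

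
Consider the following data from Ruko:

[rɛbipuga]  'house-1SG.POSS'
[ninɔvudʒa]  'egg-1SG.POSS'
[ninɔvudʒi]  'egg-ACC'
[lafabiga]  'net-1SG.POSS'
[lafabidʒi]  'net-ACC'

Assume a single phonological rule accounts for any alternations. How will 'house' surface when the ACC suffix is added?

'net' shows [g] ~ [dʒ] at the end of the stem ([lafabiga] vs [lafabidʒi]).
But 'egg' keeps [dʒ] in both environments ([ninɔvudʒa], [ninɔvudʒi]), so there is no rule changing /dʒ/ to [g] before the 1SG.POSS suffix.
So /g/ is underlying, and a rule of palatalization before a front vowel — /g/ becomes palato-alveolar [dʒ] before a front vowel — gives [dʒ].
The one attested form of 'house', [rɛbipuga], shows underlying /rɛbipug/. Applying the same rule before a front vowel gives [rɛbipudʒi].

[rɛbipudʒi]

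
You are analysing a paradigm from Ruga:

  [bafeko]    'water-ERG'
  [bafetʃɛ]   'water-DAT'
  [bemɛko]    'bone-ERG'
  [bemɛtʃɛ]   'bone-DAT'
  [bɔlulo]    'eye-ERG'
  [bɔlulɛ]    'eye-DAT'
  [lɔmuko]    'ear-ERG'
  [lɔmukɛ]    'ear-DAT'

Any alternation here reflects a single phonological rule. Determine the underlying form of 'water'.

/bafetʃ/

The root 'water' surfaces as [bafeko] and [bafetʃɛ], with a stem-final [k] ~ [tʃ] alternation.
The stem 'ear' ([lɔmuko], [lɔmukɛ]) shows [k] unchanged in both environments, so [k] cannot be basic with [tʃ] derived before the DAT suffix.
So /tʃ/ is underlying, and a rule of depalatalization — palato-alveolar /tʃ/ becomes [k] when no front vowel follows — gives [k].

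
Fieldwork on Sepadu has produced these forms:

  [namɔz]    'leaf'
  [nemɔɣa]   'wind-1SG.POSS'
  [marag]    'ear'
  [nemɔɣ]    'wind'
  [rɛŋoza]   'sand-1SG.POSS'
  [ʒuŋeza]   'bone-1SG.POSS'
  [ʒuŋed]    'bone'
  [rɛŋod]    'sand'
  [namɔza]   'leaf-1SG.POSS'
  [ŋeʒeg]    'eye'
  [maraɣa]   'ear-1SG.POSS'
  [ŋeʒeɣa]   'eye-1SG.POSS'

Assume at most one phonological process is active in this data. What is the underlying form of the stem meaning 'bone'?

In [ʒuŋed] and [ʒuŋeza] the final segment of 'bone' alternates: [d] ~ [z].
If /z/ were underlying and a rule turned it into [d] in isolation, 'leaf' would also alternate; but it has [z] in both [namɔz] and [namɔza].
Therefore /d/ is basic and [z] is derived by intervocalic spirantization (voiced stops become fricatives between vowels).

/ʒuŋed/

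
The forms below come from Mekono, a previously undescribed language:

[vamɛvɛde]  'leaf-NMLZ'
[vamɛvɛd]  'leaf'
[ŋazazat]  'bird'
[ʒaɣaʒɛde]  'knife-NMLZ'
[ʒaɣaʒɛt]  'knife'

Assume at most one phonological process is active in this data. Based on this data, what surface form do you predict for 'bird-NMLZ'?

[ŋazazade]

The root 'knife' surfaces as [ʒaɣaʒɛde] and [ʒaɣaʒɛt], with a stem-final [d] ~ [t] alternation.
Compare 'leaf', with invariant [d] in [vamɛvɛde] and [vamɛvɛd]: an analysis with underlying /d/ and a rule producing [t] in isolation would wrongly predict alternation here too.
So /t/ is underlying, and a rule of intervocalic voicing — voiceless stops become voiced between vowels — gives [d].
From [ŋazazat] the stem 'bird' is /ŋazazat/; between vowels this yields [ŋazazade].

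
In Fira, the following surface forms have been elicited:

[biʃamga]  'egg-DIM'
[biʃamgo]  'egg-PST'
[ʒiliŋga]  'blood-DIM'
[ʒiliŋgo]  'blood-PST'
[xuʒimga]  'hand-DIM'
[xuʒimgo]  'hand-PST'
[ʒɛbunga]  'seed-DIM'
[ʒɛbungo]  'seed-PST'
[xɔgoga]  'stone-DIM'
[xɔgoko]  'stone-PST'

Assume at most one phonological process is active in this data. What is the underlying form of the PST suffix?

The PST morpheme has two allomorphs, [-go] and [-ko].
The DIM suffix, which begins with [g], is invariant after every stem; so [g] is not altered by any rule here.
So the underlying form is /-ko/, and voiceless stops become voiced after a nasal.

/-ko/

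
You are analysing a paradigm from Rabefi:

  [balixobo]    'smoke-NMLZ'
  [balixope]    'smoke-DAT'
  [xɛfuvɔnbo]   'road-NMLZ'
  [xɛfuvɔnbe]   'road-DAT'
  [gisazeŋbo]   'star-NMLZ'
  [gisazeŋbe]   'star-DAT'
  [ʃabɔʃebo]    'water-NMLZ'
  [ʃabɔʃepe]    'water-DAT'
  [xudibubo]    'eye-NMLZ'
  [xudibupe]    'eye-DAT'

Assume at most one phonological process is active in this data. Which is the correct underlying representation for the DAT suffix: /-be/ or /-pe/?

The DAT morpheme has two allomorphs, [-be] and [-pe].
The NMLZ suffix, which begins with [b], is invariant after every stem; so [b] is not altered by any rule here.
So the underlying form is /-pe/, and voiceless stops become voiced after a nasal.

/-pe/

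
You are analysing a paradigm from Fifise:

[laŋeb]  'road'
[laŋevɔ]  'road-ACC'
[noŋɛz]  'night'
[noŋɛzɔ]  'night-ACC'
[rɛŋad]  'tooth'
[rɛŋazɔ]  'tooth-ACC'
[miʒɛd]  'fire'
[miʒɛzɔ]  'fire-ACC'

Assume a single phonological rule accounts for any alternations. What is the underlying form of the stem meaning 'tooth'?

The stem for 'tooth' ends in [d] in [rɛŋad] but [z] in [rɛŋazɔ].
The stem 'night' ([noŋɛz], [noŋɛzɔ]) shows [z] unchanged in both environments, so [z] cannot be basic with [d] derived in isolation.
The alternation reflects intervocalic spirantization: voiced stops become fricatives between vowels. /d/ is underlying.
So 'tooth' = /rɛŋad/.

/rɛŋad/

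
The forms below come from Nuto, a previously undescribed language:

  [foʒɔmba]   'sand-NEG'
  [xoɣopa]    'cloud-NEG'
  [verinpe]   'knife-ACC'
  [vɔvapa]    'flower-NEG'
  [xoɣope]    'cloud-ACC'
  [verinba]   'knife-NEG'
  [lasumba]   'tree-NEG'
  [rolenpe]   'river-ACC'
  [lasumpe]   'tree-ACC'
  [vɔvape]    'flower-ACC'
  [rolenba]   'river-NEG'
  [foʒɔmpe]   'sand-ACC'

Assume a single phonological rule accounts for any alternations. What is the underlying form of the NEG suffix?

/-ba/

The NEG morpheme has two allomorphs, [-ba] and [-pa].
The ACC suffix, which begins with [p], is invariant after every stem; so [p] is not altered by any rule here.
So the underlying form is /-ba/, and voiced stops become voiceless after a vowel.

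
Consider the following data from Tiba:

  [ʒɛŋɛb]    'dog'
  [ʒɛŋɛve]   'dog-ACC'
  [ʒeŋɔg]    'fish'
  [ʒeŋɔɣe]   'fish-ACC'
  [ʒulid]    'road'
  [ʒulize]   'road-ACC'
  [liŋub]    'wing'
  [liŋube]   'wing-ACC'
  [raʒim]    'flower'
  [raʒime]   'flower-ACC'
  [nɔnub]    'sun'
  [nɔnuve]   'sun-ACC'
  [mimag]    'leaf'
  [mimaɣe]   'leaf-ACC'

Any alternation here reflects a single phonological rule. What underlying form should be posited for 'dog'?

In [ʒɛŋɛb] and [ʒɛŋɛve] the final segment of 'dog' alternates: [b] ~ [v].
But 'wing' keeps [b] in both environments ([liŋub], [liŋube]), so there is no rule changing /b/ to [v] before the ACC suffix.
The underlying segment must be /v/; voiced fricatives become stops word-finally, yielding [b] there.

/ʒɛŋɛv/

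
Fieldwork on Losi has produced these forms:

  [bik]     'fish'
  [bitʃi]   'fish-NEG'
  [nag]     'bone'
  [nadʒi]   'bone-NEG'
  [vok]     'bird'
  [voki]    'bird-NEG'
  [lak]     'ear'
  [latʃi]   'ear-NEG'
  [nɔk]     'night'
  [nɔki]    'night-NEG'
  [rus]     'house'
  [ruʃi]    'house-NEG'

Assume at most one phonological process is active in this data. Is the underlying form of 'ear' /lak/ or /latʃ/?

'ear' shows [k] ~ [tʃ] at the end of the stem ([lak] vs [latʃi]).
The stem 'bird' ([vok], [voki]) shows [k] unchanged in both environments, so [k] cannot be basic with [tʃ] derived before the NEG suffix.
Therefore /tʃ/ is basic and [k] is derived by depalatalization (palato-alveolar /tʃ/, /dʒ/ and /ʃ/ become [k], [g] and [s] when no front vowel follows).

/latʃ/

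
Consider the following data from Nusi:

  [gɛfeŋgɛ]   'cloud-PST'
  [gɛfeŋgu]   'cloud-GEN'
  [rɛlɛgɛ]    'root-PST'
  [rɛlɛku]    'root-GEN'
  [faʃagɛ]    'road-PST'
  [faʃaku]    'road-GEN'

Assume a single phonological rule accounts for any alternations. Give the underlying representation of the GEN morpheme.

The GEN morpheme has two allomorphs, [-gu] and [-ku].
By contrast the PST suffix keeps its initial [g] throughout — that segment must be underlying.
So the underlying form is /-ku/, and voiceless stops become voiced after a nasal.

/-ku/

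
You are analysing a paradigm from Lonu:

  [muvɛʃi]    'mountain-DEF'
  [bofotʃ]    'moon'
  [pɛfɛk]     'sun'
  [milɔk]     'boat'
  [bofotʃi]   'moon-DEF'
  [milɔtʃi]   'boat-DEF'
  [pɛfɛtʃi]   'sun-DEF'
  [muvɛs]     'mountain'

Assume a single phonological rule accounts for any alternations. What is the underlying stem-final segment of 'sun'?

/k/

The stem for 'sun' ends in [k] in [pɛfɛk] but [tʃ] in [pɛfɛtʃi].
The stem 'moon' ([bofotʃ], [bofotʃi]) shows [tʃ] unchanged in both environments, so [tʃ] cannot be basic with [k] derived in isolation.
So /k/ is underlying, and a rule of palatalization before a front vowel — /k/ and /s/ become palato-alveolar [tʃ] and [ʃ] before a front vowel — gives [tʃ].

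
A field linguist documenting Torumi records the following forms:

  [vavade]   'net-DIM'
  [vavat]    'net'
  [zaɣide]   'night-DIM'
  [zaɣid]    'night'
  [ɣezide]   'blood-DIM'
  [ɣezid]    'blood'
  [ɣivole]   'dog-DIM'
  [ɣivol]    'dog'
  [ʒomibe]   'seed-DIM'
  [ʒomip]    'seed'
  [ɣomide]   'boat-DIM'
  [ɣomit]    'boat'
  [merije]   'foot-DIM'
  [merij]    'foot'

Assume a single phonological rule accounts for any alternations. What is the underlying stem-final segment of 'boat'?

'boat' shows [d] ~ [t] at the end of the stem ([ɣomide] vs [ɣomit]).
If /d/ were underlying and a rule turned it into [t] in isolation, 'blood' would also alternate; but it has [d] in both [ɣezide] and [ɣezid].
The alternation reflects intervocalic voicing: voiceless stops become voiced between vowels. /t/ is underlying.

/t/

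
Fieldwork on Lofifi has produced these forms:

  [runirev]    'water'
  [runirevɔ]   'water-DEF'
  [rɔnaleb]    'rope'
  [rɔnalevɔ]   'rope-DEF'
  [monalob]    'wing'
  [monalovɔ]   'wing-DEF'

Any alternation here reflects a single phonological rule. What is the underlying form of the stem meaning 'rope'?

/rɔnaleb/

In [rɔnaleb] and [rɔnalevɔ] the final segment of 'rope' alternates: [b] ~ [v].
But 'water' keeps [v] in both environments ([runirev], [runirevɔ]), so there is no rule changing /v/ to [b] in isolation.
The underlying segment must be /b/; voiced stops become fricatives between vowels, yielding [v] there.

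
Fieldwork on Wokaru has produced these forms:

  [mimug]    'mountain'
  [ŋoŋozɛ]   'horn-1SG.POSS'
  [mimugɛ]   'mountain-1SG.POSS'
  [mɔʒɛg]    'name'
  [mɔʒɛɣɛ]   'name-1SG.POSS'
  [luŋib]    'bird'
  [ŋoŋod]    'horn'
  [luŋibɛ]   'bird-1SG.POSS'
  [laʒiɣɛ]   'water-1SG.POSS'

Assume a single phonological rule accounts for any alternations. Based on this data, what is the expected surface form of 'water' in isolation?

The root 'name' surfaces as [mɔʒɛg] and [mɔʒɛɣɛ], with a stem-final [g] ~ [ɣ] alternation.
But 'mountain' keeps [g] in both environments ([mimug], [mimugɛ]), so there is no rule changing /g/ to [ɣ] before the 1SG.POSS suffix.
Therefore /ɣ/ is basic and [g] is derived by word-final hardening (voiced fricatives become stops word-finally).
The one attested form of 'water', [laʒiɣɛ], shows underlying /laʒiɣ/. Applying the same rule word-finally gives [laʒig].

[laʒig]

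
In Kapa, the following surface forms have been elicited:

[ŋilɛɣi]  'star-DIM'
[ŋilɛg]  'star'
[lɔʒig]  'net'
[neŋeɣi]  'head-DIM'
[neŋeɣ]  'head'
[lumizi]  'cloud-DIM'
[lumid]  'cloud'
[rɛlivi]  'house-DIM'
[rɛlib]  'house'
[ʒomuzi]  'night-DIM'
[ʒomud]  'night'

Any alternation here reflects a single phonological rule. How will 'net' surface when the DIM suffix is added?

The stem for 'star' ends in [ɣ] in [ŋilɛɣi] but [g] in [ŋilɛg].
The stem 'head' ([neŋeɣi], [neŋeɣ]) shows [ɣ] unchanged in both environments, so [ɣ] cannot be basic with [g] derived in isolation.
The alternation reflects intervocalic spirantization: voiced stops become fricatives between vowels. /g/ is underlying.
From [lɔʒig] the stem 'net' is /lɔʒig/; between vowels this yields [lɔʒiɣi].

[lɔʒiɣi]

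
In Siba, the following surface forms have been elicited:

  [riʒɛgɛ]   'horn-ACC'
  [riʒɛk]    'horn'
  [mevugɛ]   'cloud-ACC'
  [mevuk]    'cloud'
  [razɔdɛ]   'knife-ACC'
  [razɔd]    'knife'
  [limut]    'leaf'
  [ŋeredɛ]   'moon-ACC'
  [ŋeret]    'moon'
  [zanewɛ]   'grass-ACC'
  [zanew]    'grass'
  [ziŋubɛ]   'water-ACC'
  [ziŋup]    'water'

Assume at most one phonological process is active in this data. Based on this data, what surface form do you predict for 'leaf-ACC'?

[limudɛ]

In [ŋeredɛ] and [ŋeret] the final segment of 'moon' alternates: [d] ~ [t].
But 'knife' keeps [d] in both environments ([razɔdɛ], [razɔd]), so there is no rule changing /d/ to [t] in isolation.
Therefore /t/ is basic and [d] is derived by intervocalic voicing (voiceless stops become voiced between vowels).
From [limut] the stem 'leaf' is /limut/; between vowels this yields [limudɛ].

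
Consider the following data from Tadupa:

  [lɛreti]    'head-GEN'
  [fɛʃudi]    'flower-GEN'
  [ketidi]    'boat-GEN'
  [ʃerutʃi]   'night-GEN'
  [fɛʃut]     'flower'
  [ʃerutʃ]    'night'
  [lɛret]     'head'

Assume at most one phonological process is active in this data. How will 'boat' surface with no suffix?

[ketit]

The root 'flower' surfaces as [fɛʃudi] and [fɛʃut], with a stem-final [d] ~ [t] alternation.
Compare 'head', with invariant [t] in [lɛreti] and [lɛret]: an analysis with underlying /t/ and a rule producing [d] before the GEN suffix would wrongly predict alternation here too.
So /d/ is underlying, and a rule of word-final obstruent devoicing — voiced obstruents become voiceless word-finally — gives [t].
From [ketidi] the stem 'boat' is /ketid/; word-finally this yields [ketit].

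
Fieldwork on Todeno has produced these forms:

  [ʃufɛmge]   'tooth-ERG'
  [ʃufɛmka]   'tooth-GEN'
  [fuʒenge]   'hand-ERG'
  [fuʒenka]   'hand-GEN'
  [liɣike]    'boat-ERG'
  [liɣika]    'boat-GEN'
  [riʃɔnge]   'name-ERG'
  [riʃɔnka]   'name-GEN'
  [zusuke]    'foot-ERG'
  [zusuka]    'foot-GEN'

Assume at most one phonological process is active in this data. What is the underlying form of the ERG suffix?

The ERG morpheme has two allomorphs, [-ge] and [-ke].
By contrast the GEN suffix keeps its initial [k] throughout — that segment must be underlying.
So the underlying form is /-ge/, and voiced stops become voiceless after a vowel.

/-ge/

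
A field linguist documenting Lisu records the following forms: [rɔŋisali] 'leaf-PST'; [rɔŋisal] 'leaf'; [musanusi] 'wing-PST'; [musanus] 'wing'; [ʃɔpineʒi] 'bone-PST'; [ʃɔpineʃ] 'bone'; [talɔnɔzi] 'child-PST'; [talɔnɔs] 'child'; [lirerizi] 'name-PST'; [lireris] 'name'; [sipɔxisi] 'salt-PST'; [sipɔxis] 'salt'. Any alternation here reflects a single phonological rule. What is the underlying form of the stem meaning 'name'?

'name' shows [z] ~ [s] at the end of the stem ([lirerizi] vs [lireris]).
Compare 'salt', with invariant [s] in [sipɔxisi] and [sipɔxis]: an analysis with underlying /s/ and a rule producing [z] before the PST suffix would wrongly predict alternation here too.
The underlying segment must be /z/; voiced obstruents become voiceless word-finally, yielding [s] there.

/lireriz/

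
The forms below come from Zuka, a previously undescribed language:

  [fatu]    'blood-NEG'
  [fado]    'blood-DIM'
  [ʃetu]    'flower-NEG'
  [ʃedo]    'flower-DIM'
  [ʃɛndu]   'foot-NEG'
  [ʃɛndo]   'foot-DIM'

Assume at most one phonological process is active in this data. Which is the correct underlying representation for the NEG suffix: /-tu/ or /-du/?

The NEG morpheme has two allomorphs, [-du] and [-tu].
By contrast the DIM suffix keeps its initial [d] throughout — that segment must be underlying.
The NEG suffix is therefore /-tu/ underlyingly, with post-nasal voicing: voiceless stops become voiced after a nasal.

/-tu/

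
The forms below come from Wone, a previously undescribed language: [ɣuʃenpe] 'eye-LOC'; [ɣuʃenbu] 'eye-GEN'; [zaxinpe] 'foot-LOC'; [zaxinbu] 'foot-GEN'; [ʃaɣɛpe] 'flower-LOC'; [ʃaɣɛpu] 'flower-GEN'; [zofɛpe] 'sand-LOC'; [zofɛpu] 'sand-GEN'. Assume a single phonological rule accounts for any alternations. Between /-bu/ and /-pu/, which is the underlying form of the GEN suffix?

The GEN morpheme has two allomorphs, [-bu] and [-pu].
By contrast the LOC suffix keeps its initial [p] throughout — that segment must be underlying.
So the underlying form is /-bu/, and voiced stops become voiceless after a vowel.

/-bu/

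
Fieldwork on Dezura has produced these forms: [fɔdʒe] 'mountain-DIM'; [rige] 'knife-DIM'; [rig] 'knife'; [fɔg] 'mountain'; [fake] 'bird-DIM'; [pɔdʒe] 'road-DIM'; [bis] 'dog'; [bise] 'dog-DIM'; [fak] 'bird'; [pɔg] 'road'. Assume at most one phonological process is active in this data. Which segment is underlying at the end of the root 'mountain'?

/dʒ/

In [fɔg] and [fɔdʒe] the final segment of 'mountain' alternates: [g] ~ [dʒ].
But 'knife' keeps [g] in both environments ([rig], [rige]), so there is no rule changing /g/ to [dʒ] before the DIM suffix.
Therefore /dʒ/ is basic and [g] is derived by depalatalization (palato-alveolar /dʒ/ becomes [g] when no front vowel follows).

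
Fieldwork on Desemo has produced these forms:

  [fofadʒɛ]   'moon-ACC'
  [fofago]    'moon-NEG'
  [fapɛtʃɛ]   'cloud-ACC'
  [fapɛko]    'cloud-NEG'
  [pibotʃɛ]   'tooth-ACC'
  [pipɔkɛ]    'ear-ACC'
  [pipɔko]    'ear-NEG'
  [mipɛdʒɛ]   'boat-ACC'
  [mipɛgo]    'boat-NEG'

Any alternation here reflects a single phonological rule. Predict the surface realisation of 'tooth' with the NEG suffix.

In [fapɛtʃɛ] and [fapɛko] the final segment of 'cloud' alternates: [tʃ] ~ [k].
But 'ear' keeps [k] in both environments ([pipɔkɛ], [pipɔko]), so there is no rule changing /k/ to [tʃ] before the ACC suffix.
The alternation reflects depalatalization: palato-alveolar /tʃ/ and /dʒ/ become [k] and [g] when no front vowel follows. /tʃ/ is underlying.
The one attested form of 'tooth', [pibotʃɛ], shows underlying /pibotʃ/. Applying the same rule when no front vowel follows gives [piboko].

[piboko]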